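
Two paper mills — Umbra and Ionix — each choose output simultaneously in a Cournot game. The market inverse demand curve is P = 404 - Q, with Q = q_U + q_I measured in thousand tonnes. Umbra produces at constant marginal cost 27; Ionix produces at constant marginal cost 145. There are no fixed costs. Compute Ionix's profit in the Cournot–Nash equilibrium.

Umbra's profit: π_U = (404 - Q)q_U - (27q_U). Setting ∂π_U/∂q_U = 0: 377 - 2q_U - (q_I) = 0.
Ionix's profit: π_I = (404 - Q)q_I - (145q_I). Setting ∂π_I/∂q_I = 0: 259 - 2q_I - (q_U) = 0.
Best responses: q_U = (377 - q_I)/2, q_I = (259 - q_U)/2.
Substituting one into the other gives q_U = 165 and q_I = 47.
Price P = 404 - 212 = 192.
Ionix's profit: (192 - 145)·47 = 2209.

2209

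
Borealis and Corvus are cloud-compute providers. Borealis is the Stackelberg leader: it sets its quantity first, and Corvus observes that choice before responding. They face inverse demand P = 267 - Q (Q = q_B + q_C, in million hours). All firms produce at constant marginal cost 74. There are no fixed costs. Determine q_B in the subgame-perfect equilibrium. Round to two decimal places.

Solve by backward induction. Given q_B, the follower Corvus maximises π_C = (267 - q_B - q_C)q_C - 74q_C.
∂π_C/∂q_C = 193 - q_B - 2q_C = 0 gives the reaction function q_C = (193 - q_B)/2.
The leader anticipates this reaction. Substituting into P = 267 - Q gives P = 341/2 - (1/2)q_B, so π_B = (341/2 - (1/2)q_B)q_B - 74q_B.
The leader's first-order condition 193/2 - q_B = 0 yields q_B = 193/2.
Then q_C = (193 - 193/2)/2 = 193/4.

96.50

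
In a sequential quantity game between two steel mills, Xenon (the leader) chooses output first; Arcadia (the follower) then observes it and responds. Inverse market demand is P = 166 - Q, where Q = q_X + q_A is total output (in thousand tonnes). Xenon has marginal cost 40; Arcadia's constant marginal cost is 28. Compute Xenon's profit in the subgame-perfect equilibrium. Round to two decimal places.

1624.50

The follower Arcadia best-responds to any q_X: π_A = (166 - Q)q_A - 28q_A.
Follower FOC: 138 - q_X - 2q_A = 0, so q_A(q_X) = (138 - q_X)/2.
The leader anticipates this reaction. Substituting into P = 166 - Q gives P = 97 - (1/2)q_X, so π_X = (97 - (1/2)q_X)q_X - 40q_X.
The leader's first-order condition 57 - q_X = 0 yields q_X = 57.
Then q_A = (138 - 57)/2 = 81/2.
Price P = 166 - 195/2 = 137/2.
Xenon's profit: (137/2 - 40)·57 = 1624.5000.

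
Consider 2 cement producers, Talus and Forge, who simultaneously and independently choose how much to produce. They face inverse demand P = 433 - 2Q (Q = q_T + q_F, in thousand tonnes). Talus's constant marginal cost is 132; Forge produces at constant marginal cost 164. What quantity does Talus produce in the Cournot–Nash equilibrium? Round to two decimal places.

55.50

Talus's profit: π_T = (433 - 2Q)q_T - (132q_T). Setting ∂π_T/∂q_T = 0: 301 - 4q_T - 2(q_F) = 0.
Forge's first-order condition: 269 - 4q_F - 2(q_T) = 0.
So q_T = (301 - 2q_F)/4 and q_F = (269 - 2q_T)/4.
Solving the pair: q_T = 111/2, q_F = 79/2.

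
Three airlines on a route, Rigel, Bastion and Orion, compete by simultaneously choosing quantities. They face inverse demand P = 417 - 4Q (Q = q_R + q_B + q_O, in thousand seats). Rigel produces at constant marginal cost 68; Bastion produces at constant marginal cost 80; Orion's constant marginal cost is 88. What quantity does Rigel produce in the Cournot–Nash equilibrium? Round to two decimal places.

23.81

Rigel's profit: π_R = (417 - 4Q)q_R - (68q_R). Setting ∂π_R/∂q_R = 0: 349 - 8q_R - 4(q_B + q_O) = 0.
Bastion's first-order condition: 337 - 8q_B - 4(q_R + q_O) = 0.
Orion's profit: π_O = (417 - 4Q)q_O - (88q_O). Setting ∂π_O/∂q_O = 0: 329 - 8q_O - 4(q_R + q_B) = 0.
Summing all 3 equations gives 1015 − 16Q = 0, hence Q = 1015/16.
Back-substituting: q_R = (349 − 1015/4)/4 = 381/16, q_B = (337 − 1015/4)/4 = 333/16, q_O = (329 − 1015/4)/4 = 301/16.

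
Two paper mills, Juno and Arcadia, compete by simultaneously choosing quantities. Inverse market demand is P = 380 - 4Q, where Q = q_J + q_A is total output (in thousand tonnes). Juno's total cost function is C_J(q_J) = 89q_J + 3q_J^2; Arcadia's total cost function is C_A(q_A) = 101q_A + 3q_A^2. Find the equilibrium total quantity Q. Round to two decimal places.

Juno's profit: π_J = (380 - 4Q)q_J - (89q_J + 3q_J²). Setting ∂π_J/∂q_J = 0: 291 - 14q_J - 4(q_A) = 0.
Arcadia's first-order condition: 279 - 14q_A - 4(q_J) = 0.
So q_J = (291 - 4q_A)/14 and q_A = (279 - 4q_J)/14.
Solving the pair: q_J = 493/30, q_A = 457/30.
Total output Q = 493/30 + 457/30 = 95/3.

31.67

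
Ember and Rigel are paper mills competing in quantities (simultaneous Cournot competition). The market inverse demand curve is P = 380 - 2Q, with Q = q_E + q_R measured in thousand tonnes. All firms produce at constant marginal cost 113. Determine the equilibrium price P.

A representative firm's profit is π_i = q_i(380 - 2Q) - 113q_i.
Setting ∂π_i/∂q_i = 0 with rivals' quantities fixed: 267 - 4q_i - 2q_j = 0.
With identical firms every q_j equals q_i, so q_j = q_i and 267 = 6q_i, giving q_i = 89/2.
Total output Q = 89, so price P = 380 - 2·89 = 202.

202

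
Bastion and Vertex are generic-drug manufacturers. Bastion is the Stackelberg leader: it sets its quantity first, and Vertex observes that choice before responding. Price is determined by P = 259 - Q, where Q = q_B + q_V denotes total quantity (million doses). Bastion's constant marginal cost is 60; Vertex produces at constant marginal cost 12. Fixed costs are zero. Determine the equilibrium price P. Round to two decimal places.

The follower Vertex best-responds to any q_B: π_V = (259 - Q)q_V - 12q_V.
Setting the follower's marginal profit to zero, 247 - q_B - 2q_V = 0, i.e. q_V = (247 - q_B)/2.
The leader anticipates this reaction. Substituting into P = 259 - Q gives P = 271/2 - (1/2)q_B, so π_B = (271/2 - (1/2)q_B)q_B - 60q_B.
Maximising: ∂π_B/∂q_B = 151/2 - q_B = 0, giving q_B = 151/2.
Then q_V = (247 - 151/2)/2 = 343/4.
Total output Q = 645/4, so price P = 259 - 645/4 = 391/4.

97.75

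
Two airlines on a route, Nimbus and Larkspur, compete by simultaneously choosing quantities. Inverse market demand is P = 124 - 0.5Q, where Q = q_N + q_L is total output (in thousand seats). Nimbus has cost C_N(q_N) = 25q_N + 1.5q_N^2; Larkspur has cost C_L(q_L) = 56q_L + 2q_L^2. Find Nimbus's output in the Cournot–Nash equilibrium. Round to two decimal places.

23.34

Nimbus's profit: π_N = (124 - 0.5Q)q_N - (25q_N + (3/2)q_N²). Setting ∂π_N/∂q_N = 0: 99 - 4q_N - (1/2)(q_L) = 0.
Larkspur's first-order condition: 68 - 5q_L - (1/2)(q_N) = 0.
Rearranging gives the reaction functions q_N = (99 - (1/2)q_L)/4 and q_L = (68 - (1/2)q_N)/5.
Solving the pair: q_N = 1844/79, q_L = 890/79.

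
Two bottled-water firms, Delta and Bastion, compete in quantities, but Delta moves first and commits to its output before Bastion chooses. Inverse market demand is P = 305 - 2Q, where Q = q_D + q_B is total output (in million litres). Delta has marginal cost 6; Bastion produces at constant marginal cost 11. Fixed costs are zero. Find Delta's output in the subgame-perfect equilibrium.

76

The follower Bastion best-responds to any q_D: π_B = (305 - 2Q)q_B - 11q_B.
∂π_B/∂q_B = 294 - 2q_D - 4q_B = 0 gives the reaction function q_B = (294 - 2q_D)/4.
Delta substitutes q_B(q_D) into its own profit: π_D = q_D(305 - 2q_D - (294 - 2q_D)/2) - 6q_D = (158 - q_D)q_D - 6q_D.
Leader FOC: 152 - 2q_D = 0, so q_D = 76.
Then q_B = (294 - 2·76)/4 = 71/2.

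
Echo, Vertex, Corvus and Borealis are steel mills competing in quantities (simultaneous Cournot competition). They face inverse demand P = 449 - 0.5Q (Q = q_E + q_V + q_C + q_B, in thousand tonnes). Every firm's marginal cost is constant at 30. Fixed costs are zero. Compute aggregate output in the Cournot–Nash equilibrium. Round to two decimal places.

Each firm earns π_i = (449 - 0.5Q)q_i - 30q_i.
First-order condition (treating rivals' output as given): 419 - q_i - (1/2)·Σ_{j≠i} q_j = 0.
By symmetry each firm produces the same amount; substituting Σ_{j≠i} q_j = 3q_i yields q_i = 419/(5/2) = 838/5.
Total output Q = 838/5 + 838/5 + 838/5 + 838/5 = 670.4000.

670.40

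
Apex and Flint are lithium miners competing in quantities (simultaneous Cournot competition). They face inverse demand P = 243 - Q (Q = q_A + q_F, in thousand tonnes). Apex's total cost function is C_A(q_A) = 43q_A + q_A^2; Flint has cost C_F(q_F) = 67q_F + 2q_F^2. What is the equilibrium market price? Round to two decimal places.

Apex's profit: π_A = (243 - Q)q_A - (43q_A + q_A²). Setting ∂π_A/∂q_A = 0: 200 - 4q_A - (q_F) = 0.
Flint's first-order condition: 176 - 6q_F - (q_A) = 0.
Rearranging gives the reaction functions q_A = (200 - q_F)/4 and q_F = (176 - q_A)/6.
Solving the pair: q_A = 1024/23, q_F = 504/23.
Total output Q = 1528/23, so price P = 243 - 1528/23 = 176.5652.

176.57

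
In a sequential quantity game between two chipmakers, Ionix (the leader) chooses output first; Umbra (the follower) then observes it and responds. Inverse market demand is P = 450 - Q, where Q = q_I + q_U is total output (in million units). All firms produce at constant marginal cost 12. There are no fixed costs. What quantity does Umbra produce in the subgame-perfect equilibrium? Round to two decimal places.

The follower Umbra best-responds to any q_I: π_U = (450 - Q)q_U - 12q_U.
∂π_U/∂q_U = 438 - q_I - 2q_U = 0 gives the reaction function q_U = (438 - q_I)/2.
Ionix substitutes q_U(q_I) into its own profit: π_I = q_I(450 - q_I - (438 - q_I)/2) - 12q_I = (231 - (1/2)q_I)q_I - 12q_I.
Leader FOC: 219 - q_I = 0, so q_I = 219.
Then q_U = (438 - 219)/2 = 219/2.

109.50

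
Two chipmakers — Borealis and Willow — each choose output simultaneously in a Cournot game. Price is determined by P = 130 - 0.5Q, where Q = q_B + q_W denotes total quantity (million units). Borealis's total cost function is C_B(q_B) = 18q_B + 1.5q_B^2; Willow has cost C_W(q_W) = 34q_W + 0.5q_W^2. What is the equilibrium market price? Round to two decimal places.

Borealis's profit: π_B = (130 - 0.5Q)q_B - (18q_B + (3/2)q_B²). Setting ∂π_B/∂q_B = 0: 112 - 4q_B - (1/2)(q_W) = 0.
Willow's first-order condition: 96 - 2q_W - (1/2)(q_B) = 0.
Best responses: q_B = (112 - (1/2)q_W)/4, q_W = (96 - (1/2)q_B)/2.
Substituting one into the other gives q_B = 704/31 and q_W = 1312/31.
Total output Q = 65.0323, so price P = 130 - (1/2)·65.0323 = 97.4839.

97.48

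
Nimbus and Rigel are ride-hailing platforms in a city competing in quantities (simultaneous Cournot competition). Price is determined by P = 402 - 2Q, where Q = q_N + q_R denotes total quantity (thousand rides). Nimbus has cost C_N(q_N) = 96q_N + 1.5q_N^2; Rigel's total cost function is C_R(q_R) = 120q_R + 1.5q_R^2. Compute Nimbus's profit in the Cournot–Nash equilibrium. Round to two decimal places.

4303.85

Nimbus's profit: π_N = (402 - 2Q)q_N - (96q_N + (3/2)q_N²). Setting ∂π_N/∂q_N = 0: 306 - 7q_N - 2(q_R) = 0.
Rigel's profit: π_R = (402 - 2Q)q_R - (120q_R + (3/2)q_R²). Setting ∂π_R/∂q_R = 0: 282 - 7q_R - 2(q_N) = 0.
Rearranging gives the reaction functions q_N = (306 - 2q_R)/7 and q_R = (282 - 2q_N)/7.
Solving the pair: q_N = 526/15, q_R = 454/15.
Price P = 402 - 2·(196/3) = 814/3.
Nimbus's profit: (814/3)·(526/15) - 96·(526/15) - (3/2)(526/15)² = 4303.8489.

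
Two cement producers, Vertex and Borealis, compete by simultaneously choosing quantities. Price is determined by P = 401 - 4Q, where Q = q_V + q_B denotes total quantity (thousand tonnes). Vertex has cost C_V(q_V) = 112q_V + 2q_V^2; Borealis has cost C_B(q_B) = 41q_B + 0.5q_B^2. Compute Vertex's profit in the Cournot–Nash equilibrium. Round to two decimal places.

955.52

Vertex's profit: π_V = (401 - 4Q)q_V - (112q_V + 2q_V²). Setting ∂π_V/∂q_V = 0: 289 - 12q_V - 4(q_B) = 0.
Borealis's profit: π_B = (401 - 4Q)q_B - (41q_B + (1/2)q_B²). Setting ∂π_B/∂q_B = 0: 360 - 9q_B - 4(q_V) = 0.
Best responses: q_V = (289 - 4q_B)/12, q_B = (360 - 4q_V)/9.
Substituting one into the other gives q_V = 1161/92 and q_B = 791/23.
Price P = 401 - 4·47.0109 = 212.9565.
Vertex's profit: 212.9565·(1161/92) - 112·(1161/92) - 2(1161/92)² = 955.5206.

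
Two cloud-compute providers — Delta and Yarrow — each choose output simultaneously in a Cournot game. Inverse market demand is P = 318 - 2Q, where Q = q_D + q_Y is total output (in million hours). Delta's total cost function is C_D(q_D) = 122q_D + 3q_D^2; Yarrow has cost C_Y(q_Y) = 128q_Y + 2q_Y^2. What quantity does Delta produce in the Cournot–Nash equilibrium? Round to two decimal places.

15.63

Delta's profit: π_D = (318 - 2Q)q_D - (122q_D + 3q_D²). Setting ∂π_D/∂q_D = 0: 196 - 10q_D - 2(q_Y) = 0.
Yarrow's profit: π_Y = (318 - 2Q)q_Y - (128q_Y + 2q_Y²). Setting ∂π_Y/∂q_Y = 0: 190 - 8q_Y - 2(q_D) = 0.
So q_D = (196 - 2q_Y)/10 and q_Y = (190 - 2q_D)/8.
Solving the pair: q_D = 297/19, q_Y = 377/19.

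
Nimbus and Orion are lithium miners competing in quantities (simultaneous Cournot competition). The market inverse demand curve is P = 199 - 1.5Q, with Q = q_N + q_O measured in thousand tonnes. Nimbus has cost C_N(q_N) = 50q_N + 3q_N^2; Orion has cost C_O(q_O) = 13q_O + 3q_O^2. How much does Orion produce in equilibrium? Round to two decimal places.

Nimbus's profit: π_N = (199 - 1.5Q)q_N - (50q_N + 3q_N²). Setting ∂π_N/∂q_N = 0: 149 - 9q_N - (3/2)(q_O) = 0.
Orion's first-order condition: 186 - 9q_O - (3/2)(q_N) = 0.
So q_N = (149 - (3/2)q_O)/9 and q_O = (186 - (3/2)q_N)/9.
Solving the pair: q_N = 472/35, q_O = 1934/105.

18.42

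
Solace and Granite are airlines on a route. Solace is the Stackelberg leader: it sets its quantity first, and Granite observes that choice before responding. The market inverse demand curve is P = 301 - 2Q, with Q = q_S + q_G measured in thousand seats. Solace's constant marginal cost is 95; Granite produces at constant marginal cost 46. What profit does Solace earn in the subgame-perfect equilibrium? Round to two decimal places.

1540.56

The follower Granite best-responds to any q_S: π_G = (301 - 2Q)q_G - 46q_G.
∂π_G/∂q_G = 255 - 2q_S - 4q_G = 0 gives the reaction function q_G = (255 - 2q_S)/4.
The leader anticipates this reaction. Substituting into P = 301 - 2Q gives P = 347/2 - q_S, so π_S = (347/2 - q_S)q_S - 95q_S.
Maximising: ∂π_S/∂q_S = 157/2 - 2q_S = 0, giving q_S = 157/4.
Then q_G = (255 - 2·(157/4))/4 = 353/8.
Price P = 301 - 2·(667/8) = 537/4.
Solace's profit: (537/4 - 95)·(157/4) = 1540.5625.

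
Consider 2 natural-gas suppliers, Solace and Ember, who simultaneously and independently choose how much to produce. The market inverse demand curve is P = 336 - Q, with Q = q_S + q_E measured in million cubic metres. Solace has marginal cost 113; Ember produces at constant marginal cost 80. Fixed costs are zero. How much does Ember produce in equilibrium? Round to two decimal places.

96.33

Solace's profit: π_S = (336 - Q)q_S - (113q_S). Setting ∂π_S/∂q_S = 0: 223 - 2q_S - (q_E) = 0.
Ember's profit: π_E = (336 - Q)q_E - (80q_E). Setting ∂π_E/∂q_E = 0: 256 - 2q_E - (q_S) = 0.
Best responses: q_S = (223 - q_E)/2, q_E = (256 - q_S)/2.
Solving the pair: q_S = 190/3, q_E = 289/3.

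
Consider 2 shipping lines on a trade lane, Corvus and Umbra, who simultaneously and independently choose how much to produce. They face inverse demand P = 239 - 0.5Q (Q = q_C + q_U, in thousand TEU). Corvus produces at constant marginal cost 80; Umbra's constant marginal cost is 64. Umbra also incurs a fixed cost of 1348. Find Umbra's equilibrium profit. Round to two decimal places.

Corvus's profit: π_C = (239 - 0.5Q)q_C - (80q_C). Setting ∂π_C/∂q_C = 0: 159 - q_C - (1/2)(q_U) = 0.
Umbra's first-order condition: 175 - q_U - (1/2)(q_C) = 0.
So q_C = (159 - (1/2)q_U) and q_U = (175 - (1/2)q_C).
Solving the pair: q_C = 286/3, q_U = 382/3.
Price P = 239 - (1/2)·(668/3) = 383/3.
Umbra's profit: (383/3 - 64)·(382/3) - 1348 = 6758.8889.

6758.89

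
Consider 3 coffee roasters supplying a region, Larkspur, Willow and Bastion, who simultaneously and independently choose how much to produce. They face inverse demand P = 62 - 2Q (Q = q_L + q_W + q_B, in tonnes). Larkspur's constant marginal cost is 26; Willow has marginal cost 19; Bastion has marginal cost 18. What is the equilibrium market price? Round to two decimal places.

31.25

Larkspur's profit: π_L = (62 - 2Q)q_L - (26q_L). Setting ∂π_L/∂q_L = 0: 36 - 4q_L - 2(q_W + q_B) = 0.
Willow's first-order condition: 43 - 4q_W - 2(q_L + q_B) = 0.
Bastion's first-order condition: 44 - 4q_B - 2(q_L + q_W) = 0.
Adding the 3 conditions: 123 − 4Q − 4Q = 0, i.e. Q = 123/8.
Back-substituting: q_L = (36 − 123/4)/2 = 21/8, q_W = (43 − 123/4)/2 = 49/8, q_B = (44 − 123/4)/2 = 53/8.
Total output Q = 123/8, so price P = 62 - 2·(123/8) = 125/4.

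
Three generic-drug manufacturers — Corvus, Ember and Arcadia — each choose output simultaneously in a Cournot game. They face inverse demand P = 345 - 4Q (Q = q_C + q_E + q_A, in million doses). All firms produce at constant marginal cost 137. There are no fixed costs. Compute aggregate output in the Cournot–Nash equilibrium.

A representative firm's profit is π_i = q_i(345 - 4Q) - 137q_i.
First-order condition (treating rivals' output as given): 208 - 8q_i - 4·Σ_{j≠i} q_j = 0.
By symmetry each firm produces the same amount; substituting Σ_{j≠i} q_j = 2q_i yields q_i = 208/16 = 13.
Total output Q = 13 + 13 + 13 = 39.

39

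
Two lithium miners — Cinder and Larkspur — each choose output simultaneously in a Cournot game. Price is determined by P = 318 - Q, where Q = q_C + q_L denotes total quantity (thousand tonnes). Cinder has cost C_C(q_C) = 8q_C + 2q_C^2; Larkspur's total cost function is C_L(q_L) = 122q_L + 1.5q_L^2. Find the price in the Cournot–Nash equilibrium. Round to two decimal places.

Cinder's profit: π_C = (318 - Q)q_C - (8q_C + 2q_C²). Setting ∂π_C/∂q_C = 0: 310 - 6q_C - (q_L) = 0.
Larkspur's first-order condition: 196 - 5q_L - (q_C) = 0.
Best responses: q_C = (310 - q_L)/6, q_L = (196 - q_C)/5.
Solving the pair: q_C = 1354/29, q_L = 866/29.
Total output Q = 76.5517, so price P = 318 - 76.5517 = 241.4483.

241.45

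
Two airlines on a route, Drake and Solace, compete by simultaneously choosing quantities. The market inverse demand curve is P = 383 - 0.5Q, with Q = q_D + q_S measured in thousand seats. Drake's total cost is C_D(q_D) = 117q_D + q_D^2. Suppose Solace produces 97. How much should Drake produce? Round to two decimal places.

With the rival's output fixed at 97, Drake's profit is π_D = (383 - (1/2)·97 - (1/2)q_D)q_D - (117q_D + q_D²) = (669/2 - (1/2)q_D)q_D - (117q_D + q_D²).
∂π_D/∂q_D = 435/2 - 3q_D = 0, so q_D = 145/2.

72.50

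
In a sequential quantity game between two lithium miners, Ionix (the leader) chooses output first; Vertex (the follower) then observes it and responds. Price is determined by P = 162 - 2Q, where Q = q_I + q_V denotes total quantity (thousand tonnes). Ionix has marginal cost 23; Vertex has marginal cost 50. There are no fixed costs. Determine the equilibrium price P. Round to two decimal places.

64.50

The follower Vertex best-responds to any q_I: π_V = (162 - 2Q)q_V - 50q_V.
Follower FOC: 112 - 2q_I - 4q_V = 0, so q_V(q_I) = (112 - 2q_I)/4.
The leader anticipates this reaction. Substituting into P = 162 - 2Q gives P = 106 - q_I, so π_I = (106 - q_I)q_I - 23q_I.
The leader's first-order condition 83 - 2q_I = 0 yields q_I = 83/2.
Then q_V = (112 - 2·(83/2))/4 = 29/4.
Total output Q = 195/4, so price P = 162 - 2·(195/4) = 129/2.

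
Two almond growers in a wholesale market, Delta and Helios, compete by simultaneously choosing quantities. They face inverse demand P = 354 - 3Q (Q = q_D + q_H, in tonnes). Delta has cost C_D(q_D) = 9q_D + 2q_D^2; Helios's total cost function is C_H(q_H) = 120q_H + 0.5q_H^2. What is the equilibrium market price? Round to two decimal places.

Delta's profit: π_D = (354 - 3Q)q_D - (9q_D + 2q_D²). Setting ∂π_D/∂q_D = 0: 345 - 10q_D - 3(q_H) = 0.
Helios's first-order condition: 234 - 7q_H - 3(q_D) = 0.
Rearranging gives the reaction functions q_D = (345 - 3q_H)/10 and q_H = (234 - 3q_D)/7.
Substituting one into the other gives q_D = 1713/61 and q_H = 1305/61.
Total output Q = 49.4754, so price P = 354 - 3·49.4754 = 205.5738.

205.57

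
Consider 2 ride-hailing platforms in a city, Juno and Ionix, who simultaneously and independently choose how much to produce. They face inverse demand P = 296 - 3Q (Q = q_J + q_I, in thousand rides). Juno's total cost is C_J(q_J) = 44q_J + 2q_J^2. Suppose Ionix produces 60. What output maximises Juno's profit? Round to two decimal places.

With the rival's output fixed at 60, Juno's profit is π_J = (296 - 3·60 - 3q_J)q_J - (44q_J + 2q_J²) = (116 - 3q_J)q_J - (44q_J + 2q_J²).
∂π_J/∂q_J = 72 - 10q_J = 0, so q_J = 36/5.

7.20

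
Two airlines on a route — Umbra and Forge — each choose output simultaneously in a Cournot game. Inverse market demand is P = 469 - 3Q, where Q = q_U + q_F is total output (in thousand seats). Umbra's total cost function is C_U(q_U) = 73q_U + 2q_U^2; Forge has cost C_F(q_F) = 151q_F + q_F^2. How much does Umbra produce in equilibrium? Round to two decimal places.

Umbra's profit: π_U = (469 - 3Q)q_U - (73q_U + 2q_U²). Setting ∂π_U/∂q_U = 0: 396 - 10q_U - 3(q_F) = 0.
Forge's profit: π_F = (469 - 3Q)q_F - (151q_F + q_F²). Setting ∂π_F/∂q_F = 0: 318 - 8q_F - 3(q_U) = 0.
So q_U = (396 - 3q_F)/10 and q_F = (318 - 3q_U)/8.
Solving the pair: q_U = 31.1831, q_F = 1992/71.

31.18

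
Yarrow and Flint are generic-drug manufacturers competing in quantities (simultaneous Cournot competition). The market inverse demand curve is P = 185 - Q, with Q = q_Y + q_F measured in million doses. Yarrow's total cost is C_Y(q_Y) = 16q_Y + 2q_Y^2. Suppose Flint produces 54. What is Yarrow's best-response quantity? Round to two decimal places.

With the rival's output fixed at 54, Yarrow's profit is π_Y = (185 - 54 - q_Y)q_Y - (16q_Y + 2q_Y²) = (131 - q_Y)q_Y - (16q_Y + 2q_Y²).
∂π_Y/∂q_Y = 115 - 6q_Y = 0, so q_Y = 115/6.

19.17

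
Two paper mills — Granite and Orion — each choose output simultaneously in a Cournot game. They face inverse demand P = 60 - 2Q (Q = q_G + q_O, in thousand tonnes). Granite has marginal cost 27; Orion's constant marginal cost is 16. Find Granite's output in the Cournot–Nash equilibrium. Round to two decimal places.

Granite's profit: π_G = (60 - 2Q)q_G - (27q_G). Setting ∂π_G/∂q_G = 0: 33 - 4q_G - 2(q_O) = 0.
Orion's profit: π_O = (60 - 2Q)q_O - (16q_O). Setting ∂π_O/∂q_O = 0: 44 - 4q_O - 2(q_G) = 0.
Best responses: q_G = (33 - 2q_O)/4, q_O = (44 - 2q_G)/4.
Substituting one into the other gives q_G = 11/3 and q_O = 55/6.

3.67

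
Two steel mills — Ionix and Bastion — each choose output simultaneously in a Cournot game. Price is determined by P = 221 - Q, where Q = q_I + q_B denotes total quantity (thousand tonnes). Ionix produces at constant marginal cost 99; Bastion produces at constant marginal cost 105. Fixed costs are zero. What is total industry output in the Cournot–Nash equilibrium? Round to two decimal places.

Ionix's profit: π_I = (221 - Q)q_I - (99q_I). Setting ∂π_I/∂q_I = 0: 122 - 2q_I - (q_B) = 0.
Bastion's first-order condition: 116 - 2q_B - (q_I) = 0.
Best responses: q_I = (122 - q_B)/2, q_B = (116 - q_I)/2.
Solving the pair: q_I = 128/3, q_B = 110/3.
Total output Q = 128/3 + 110/3 = 238/3.

79.33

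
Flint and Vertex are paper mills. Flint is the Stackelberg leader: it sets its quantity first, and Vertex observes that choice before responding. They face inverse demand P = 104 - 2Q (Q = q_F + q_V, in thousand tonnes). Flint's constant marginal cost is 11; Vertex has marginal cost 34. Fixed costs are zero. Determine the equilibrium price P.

Solve by backward induction. Given q_F, the follower Vertex maximises π_V = (104 - 2q_F - 2q_V)q_V - 34q_V.
∂π_V/∂q_V = 70 - 2q_F - 4q_V = 0 gives the reaction function q_V = (70 - 2q_F)/4.
Flint substitutes q_V(q_F) into its own profit: π_F = q_F(104 - 2q_F - (70 - 2q_F)/2) - 11q_F = (69 - q_F)q_F - 11q_F.
The leader's first-order condition 58 - 2q_F = 0 yields q_F = 29.
Then q_V = (70 - 2·29)/4 = 3.
Total output Q = 32, so price P = 104 - 2·32 = 40.

40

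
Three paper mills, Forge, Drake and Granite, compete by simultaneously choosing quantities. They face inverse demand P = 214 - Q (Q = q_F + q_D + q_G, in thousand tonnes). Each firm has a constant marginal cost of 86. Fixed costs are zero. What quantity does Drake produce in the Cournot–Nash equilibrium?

A representative firm's profit is π_i = q_i(214 - Q) - 86q_i.
First-order condition (treating rivals' output as given): 128 - 2q_i - Σ_{j≠i} q_j = 0.
With identical firms every q_j equals q_i, so Σ_{j≠i} q_j = 2q_i and 128 = 4q_i, giving q_i = 32.

32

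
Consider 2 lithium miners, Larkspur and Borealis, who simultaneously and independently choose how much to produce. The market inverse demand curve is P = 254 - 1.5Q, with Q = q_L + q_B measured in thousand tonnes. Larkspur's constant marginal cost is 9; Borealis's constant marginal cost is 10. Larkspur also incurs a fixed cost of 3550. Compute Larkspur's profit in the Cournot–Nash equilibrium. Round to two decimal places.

Larkspur's profit: π_L = (254 - 1.5Q)q_L - (9q_L). Setting ∂π_L/∂q_L = 0: 245 - 3q_L - (3/2)(q_B) = 0.
Borealis's first-order condition: 244 - 3q_B - (3/2)(q_L) = 0.
So q_L = (245 - (3/2)q_B)/3 and q_B = (244 - (3/2)q_L)/3.
Solving the pair: q_L = 164/3, q_B = 54.
Price P = 254 - (3/2)·(326/3) = 91.
Larkspur's profit: (91 - 9)·(164/3) - 3550 = 932.6667.

932.67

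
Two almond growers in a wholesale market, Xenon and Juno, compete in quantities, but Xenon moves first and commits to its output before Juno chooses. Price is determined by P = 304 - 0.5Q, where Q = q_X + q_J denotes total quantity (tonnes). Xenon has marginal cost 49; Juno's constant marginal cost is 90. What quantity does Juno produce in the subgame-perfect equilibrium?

66

Solve by backward induction. Given q_X, the follower Juno maximises π_J = (304 - (1/2)q_X - (1/2)q_J)q_J - 90q_J.
∂π_J/∂q_J = 214 - (1/2)q_X - q_J = 0 gives the reaction function q_J = (214 - (1/2)q_X).
The leader anticipates this reaction. Substituting into P = 304 - 0.5Q gives P = 197 - (1/4)q_X, so π_X = (197 - (1/4)q_X)q_X - 49q_X.
The leader's first-order condition 148 - (1/2)q_X = 0 yields q_X = 296.
Then q_J = (214 - (1/2)·296) = 66.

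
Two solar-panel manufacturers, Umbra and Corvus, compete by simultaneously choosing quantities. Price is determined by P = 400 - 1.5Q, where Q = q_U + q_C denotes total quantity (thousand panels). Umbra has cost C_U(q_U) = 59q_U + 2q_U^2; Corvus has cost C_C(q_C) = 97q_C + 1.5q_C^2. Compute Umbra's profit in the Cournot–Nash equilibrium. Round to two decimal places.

Umbra's profit: π_U = (400 - 1.5Q)q_U - (59q_U + 2q_U²). Setting ∂π_U/∂q_U = 0: 341 - 7q_U - (3/2)(q_C) = 0.
Corvus's first-order condition: 303 - 6q_C - (3/2)(q_U) = 0.
Best responses: q_U = (341 - (3/2)q_C)/7, q_C = (303 - (3/2)q_U)/6.
Solving the pair: q_U = 40.0377, q_C = 40.4906.
Price P = 400 - (3/2)·80.5283 = 279.2075.
Umbra's profit: 279.2075·40.0377 - 59·40.0377 - 2·40.0377² = 5610.5710.

5610.57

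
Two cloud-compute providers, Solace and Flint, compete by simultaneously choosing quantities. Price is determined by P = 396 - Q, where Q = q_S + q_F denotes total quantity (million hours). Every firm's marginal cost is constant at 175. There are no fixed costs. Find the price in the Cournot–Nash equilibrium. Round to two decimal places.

248.67

A representative firm's profit is π_i = q_i(396 - Q) - 175q_i.
Setting ∂π_i/∂q_i = 0 with rivals' quantities fixed: 221 - 2q_i - q_j = 0.
By symmetry each firm produces the same amount; substituting q_j = q_i yields q_i = 221/3.
Total output Q = 442/3, so price P = 396 - 442/3 = 746/3.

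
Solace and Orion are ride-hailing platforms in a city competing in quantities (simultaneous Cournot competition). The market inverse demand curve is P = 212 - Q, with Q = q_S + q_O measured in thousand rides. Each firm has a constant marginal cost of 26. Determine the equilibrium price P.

Each firm earns π_i = (212 - Q)q_i - 26q_i.
First-order condition (treating rivals' output as given): 186 - 2q_i - q_j = 0.
With identical firms every q_j equals q_i, so q_j = q_i and 186 = 3q_i, giving q_i = 62.
Total output Q = 124, so price P = 212 - 124 = 88.

88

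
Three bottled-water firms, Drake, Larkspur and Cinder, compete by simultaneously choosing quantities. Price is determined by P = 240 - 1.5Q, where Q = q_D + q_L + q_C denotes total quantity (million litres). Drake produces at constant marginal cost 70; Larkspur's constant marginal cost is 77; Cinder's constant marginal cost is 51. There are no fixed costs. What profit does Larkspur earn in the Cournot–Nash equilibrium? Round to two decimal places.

704.17

Drake's profit: π_D = (240 - 1.5Q)q_D - (70q_D). Setting ∂π_D/∂q_D = 0: 170 - 3q_D - (3/2)(q_L + q_C) = 0.
Larkspur's profit: π_L = (240 - 1.5Q)q_L - (77q_L). Setting ∂π_L/∂q_L = 0: 163 - 3q_L - (3/2)(q_D + q_C) = 0.
Cinder's profit: π_C = (240 - 1.5Q)q_C - (51q_C). Setting ∂π_C/∂q_C = 0: 189 - 3q_C - (3/2)(q_D + q_L) = 0.
Summing all 3 equations gives 522 − 6Q = 0, hence Q = 87.
Back-substituting: q_D = (170 − 261/2)/(3/2) = 79/3, q_L = (163 − 261/2)/(3/2) = 65/3, q_C = (189 − 261/2)/(3/2) = 39.
Price P = 240 - (3/2)·87 = 219/2.
Larkspur's profit: (219/2 - 77)·(65/3) = 704.1667.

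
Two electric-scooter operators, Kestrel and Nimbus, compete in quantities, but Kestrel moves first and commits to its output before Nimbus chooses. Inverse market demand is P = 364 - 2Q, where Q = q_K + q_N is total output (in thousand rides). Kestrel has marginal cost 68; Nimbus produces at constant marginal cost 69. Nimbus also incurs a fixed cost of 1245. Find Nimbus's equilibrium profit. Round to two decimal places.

The follower Nimbus best-responds to any q_K: π_N = (364 - 2Q)q_N - 69q_N.
∂π_N/∂q_N = 295 - 2q_K - 4q_N = 0 gives the reaction function q_N = (295 - 2q_K)/4.
The leader anticipates this reaction. Substituting into P = 364 - 2Q gives P = 433/2 - q_K, so π_K = (433/2 - q_K)q_K - 68q_K.
The leader's first-order condition 297/2 - 2q_K = 0 yields q_K = 297/4.
Then q_N = (295 - 2·(297/4))/4 = 293/8.
Price P = 364 - 2·(887/8) = 569/4.
Nimbus's profit: (569/4 - 69)·(293/8) - 1245 = 1437.7813.

1437.78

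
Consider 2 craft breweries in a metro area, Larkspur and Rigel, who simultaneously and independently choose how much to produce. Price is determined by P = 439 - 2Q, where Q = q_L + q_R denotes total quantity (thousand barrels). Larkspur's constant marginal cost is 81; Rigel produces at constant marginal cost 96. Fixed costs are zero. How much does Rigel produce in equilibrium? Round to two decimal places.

54.67

Larkspur's profit: π_L = (439 - 2Q)q_L - (81q_L). Setting ∂π_L/∂q_L = 0: 358 - 4q_L - 2(q_R) = 0.
Rigel's profit: π_R = (439 - 2Q)q_R - (96q_R). Setting ∂π_R/∂q_R = 0: 343 - 4q_R - 2(q_L) = 0.
Best responses: q_L = (358 - 2q_R)/4, q_R = (343 - 2q_L)/4.
Solving the pair: q_L = 373/6, q_R = 164/3.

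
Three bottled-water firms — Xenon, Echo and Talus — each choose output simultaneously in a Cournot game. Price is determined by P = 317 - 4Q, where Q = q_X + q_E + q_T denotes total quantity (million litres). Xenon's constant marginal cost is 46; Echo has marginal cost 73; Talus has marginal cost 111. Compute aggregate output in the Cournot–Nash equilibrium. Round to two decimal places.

Xenon's profit: π_X = (317 - 4Q)q_X - (46q_X). Setting ∂π_X/∂q_X = 0: 271 - 8q_X - 4(q_E + q_T) = 0.
Echo's first-order condition: 244 - 8q_E - 4(q_X + q_T) = 0.
Talus's profit: π_T = (317 - 4Q)q_T - (111q_T). Setting ∂π_T/∂q_T = 0: 206 - 8q_T - 4(q_X + q_E) = 0.
Adding the 3 first-order conditions: 721 − 16Q = 0, so Q = 721/16.
Back-substituting: q_X = (271 − 721/4)/4 = 363/16, q_E = (244 − 721/4)/4 = 255/16, q_T = (206 − 721/4)/4 = 103/16.
Total output Q = 363/16 + 255/16 + 103/16 = 721/16.

45.06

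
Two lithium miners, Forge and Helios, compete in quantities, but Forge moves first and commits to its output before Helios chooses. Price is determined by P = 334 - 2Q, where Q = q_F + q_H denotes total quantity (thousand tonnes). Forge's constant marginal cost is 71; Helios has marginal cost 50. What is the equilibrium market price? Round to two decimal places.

The follower Helios best-responds to any q_F: π_H = (334 - 2Q)q_H - 50q_H.
Setting the follower's marginal profit to zero, 284 - 2q_F - 4q_H = 0, i.e. q_H = (284 - 2q_F)/4.
The leader anticipates this reaction. Substituting into P = 334 - 2Q gives P = 192 - q_F, so π_F = (192 - q_F)q_F - 71q_F.
The leader's first-order condition 121 - 2q_F = 0 yields q_F = 121/2.
Then q_H = (284 - 2·(121/2))/4 = 163/4.
Total output Q = 405/4, so price P = 334 - 2·(405/4) = 263/2.

131.50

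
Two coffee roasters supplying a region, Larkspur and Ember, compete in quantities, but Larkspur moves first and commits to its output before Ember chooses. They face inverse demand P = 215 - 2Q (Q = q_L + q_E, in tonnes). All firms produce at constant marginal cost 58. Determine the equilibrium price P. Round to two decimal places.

97.25

Solve by backward induction. Given q_L, the follower Ember maximises π_E = (215 - 2q_L - 2q_E)q_E - 58q_E.
Follower FOC: 157 - 2q_L - 4q_E = 0, so q_E(q_L) = (157 - 2q_L)/4.
The leader anticipates this reaction. Substituting into P = 215 - 2Q gives P = 273/2 - q_L, so π_L = (273/2 - q_L)q_L - 58q_L.
Maximising: ∂π_L/∂q_L = 157/2 - 2q_L = 0, giving q_L = 157/4.
Then q_E = (157 - 2·(157/4))/4 = 157/8.
Total output Q = 471/8, so price P = 215 - 2·(471/8) = 389/4.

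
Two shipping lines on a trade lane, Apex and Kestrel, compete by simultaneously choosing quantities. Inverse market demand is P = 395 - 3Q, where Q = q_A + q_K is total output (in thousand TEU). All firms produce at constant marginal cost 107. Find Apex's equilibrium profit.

A representative firm's profit is π_i = q_i(395 - 3Q) - 107q_i.
Setting ∂π_i/∂q_i = 0 with rivals' quantities fixed: 288 - 6q_i - 3q_j = 0.
With identical firms every q_j equals q_i, so q_j = q_i and 288 = 9q_i, giving q_i = 32.
Price P = 395 - 3·64 = 203.
Apex's profit: (203 - 107)·32 = 3072.

3072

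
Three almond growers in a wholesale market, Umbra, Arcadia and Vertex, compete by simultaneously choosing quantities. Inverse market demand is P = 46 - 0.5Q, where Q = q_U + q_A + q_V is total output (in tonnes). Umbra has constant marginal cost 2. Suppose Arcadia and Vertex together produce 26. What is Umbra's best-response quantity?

31

With rivals' combined output fixed at 26, Umbra's profit is π_U = (46 - (1/2)·26 - (1/2)q_U)q_U - (2q_U) = (33 - (1/2)q_U)q_U - (2q_U).
∂π_U/∂q_U = 31 - q_U = 0, so q_U = 31.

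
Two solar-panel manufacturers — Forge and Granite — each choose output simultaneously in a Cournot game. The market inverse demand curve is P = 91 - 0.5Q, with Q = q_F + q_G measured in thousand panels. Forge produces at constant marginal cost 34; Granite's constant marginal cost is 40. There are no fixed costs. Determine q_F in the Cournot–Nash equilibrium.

Forge's profit: π_F = (91 - 0.5Q)q_F - (34q_F). Setting ∂π_F/∂q_F = 0: 57 - q_F - (1/2)(q_G) = 0.
Granite's first-order condition: 51 - q_G - (1/2)(q_F) = 0.
Rearranging gives the reaction functions q_F = (57 - (1/2)q_G) and q_G = (51 - (1/2)q_F).
Solving the pair: q_F = 42, q_G = 30.

42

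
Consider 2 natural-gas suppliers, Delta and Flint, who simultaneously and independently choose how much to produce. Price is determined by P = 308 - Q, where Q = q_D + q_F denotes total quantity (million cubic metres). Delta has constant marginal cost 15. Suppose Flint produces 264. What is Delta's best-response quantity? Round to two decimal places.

14.50

With the rival's output fixed at 264, Delta's profit is π_D = (308 - 264 - q_D)q_D - (15q_D) = (44 - q_D)q_D - (15q_D).
∂π_D/∂q_D = 29 - 2q_D = 0, so q_D = 29/2.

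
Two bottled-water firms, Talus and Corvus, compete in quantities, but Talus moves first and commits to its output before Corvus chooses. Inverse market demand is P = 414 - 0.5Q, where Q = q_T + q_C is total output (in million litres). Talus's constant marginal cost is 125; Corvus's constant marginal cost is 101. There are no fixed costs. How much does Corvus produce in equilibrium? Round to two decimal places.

The follower Corvus best-responds to any q_T: π_C = (414 - 0.5Q)q_C - 101q_C.
Follower FOC: 313 - (1/2)q_T - q_C = 0, so q_C(q_T) = (313 - (1/2)q_T).
The leader anticipates this reaction. Substituting into P = 414 - 0.5Q gives P = 515/2 - (1/4)q_T, so π_T = (515/2 - (1/4)q_T)q_T - 125q_T.
Maximising: ∂π_T/∂q_T = 265/2 - (1/2)q_T = 0, giving q_T = 265.
Then q_C = (313 - (1/2)·265) = 361/2.

180.50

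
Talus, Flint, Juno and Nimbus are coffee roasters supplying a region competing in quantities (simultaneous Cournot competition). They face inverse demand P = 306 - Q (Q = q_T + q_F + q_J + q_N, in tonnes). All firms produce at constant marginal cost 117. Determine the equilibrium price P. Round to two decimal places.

Each firm earns π_i = (306 - Q)q_i - 117q_i.
First-order condition (treating rivals' output as given): 189 - 2q_i - Σ_{j≠i} q_j = 0.
By symmetry each firm produces the same amount; substituting Σ_{j≠i} q_j = 3q_i yields q_i = 189/5.
Total output Q = 756/5, so price P = 306 - 756/5 = 774/5.

154.80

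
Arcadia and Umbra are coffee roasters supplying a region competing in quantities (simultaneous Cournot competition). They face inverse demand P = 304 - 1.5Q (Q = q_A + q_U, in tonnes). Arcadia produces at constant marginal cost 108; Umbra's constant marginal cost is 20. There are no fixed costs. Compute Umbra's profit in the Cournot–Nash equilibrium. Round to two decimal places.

10250.67

Arcadia's profit: π_A = (304 - 1.5Q)q_A - (108q_A). Setting ∂π_A/∂q_A = 0: 196 - 3q_A - (3/2)(q_U) = 0.
Umbra's first-order condition: 284 - 3q_U - (3/2)(q_A) = 0.
So q_A = (196 - (3/2)q_U)/3 and q_U = (284 - (3/2)q_A)/3.
Substituting one into the other gives q_A = 24 and q_U = 248/3.
Price P = 304 - (3/2)·(320/3) = 144.
Umbra's profit: (144 - 20)·(248/3) = 10250.6667.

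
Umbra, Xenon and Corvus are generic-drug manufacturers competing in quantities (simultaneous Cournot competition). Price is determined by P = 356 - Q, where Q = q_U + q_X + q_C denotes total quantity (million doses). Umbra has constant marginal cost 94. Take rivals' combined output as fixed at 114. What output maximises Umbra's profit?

74

With rivals' combined output fixed at 114, Umbra's profit is π_U = (356 - 114 - q_U)q_U - (94q_U) = (242 - q_U)q_U - (94q_U).
∂π_U/∂q_U = 148 - 2q_U = 0, so q_U = 74.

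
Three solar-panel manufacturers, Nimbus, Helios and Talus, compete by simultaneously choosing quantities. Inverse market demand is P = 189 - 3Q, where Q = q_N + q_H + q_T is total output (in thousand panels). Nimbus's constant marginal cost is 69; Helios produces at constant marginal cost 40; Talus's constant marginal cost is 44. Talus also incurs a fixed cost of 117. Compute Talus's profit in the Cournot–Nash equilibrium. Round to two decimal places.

457.08

Nimbus's profit: π_N = (189 - 3Q)q_N - (69q_N). Setting ∂π_N/∂q_N = 0: 120 - 6q_N - 3(q_H + q_T) = 0.
Helios's profit: π_H = (189 - 3Q)q_H - (40q_H). Setting ∂π_H/∂q_H = 0: 149 - 6q_H - 3(q_N + q_T) = 0.
Talus's first-order condition: 145 - 6q_T - 3(q_N + q_H) = 0.
Adding the 3 first-order conditions: 414 − 12Q = 0, so Q = 69/2.
Back-substituting: q_N = (120 − 207/2)/3 = 11/2, q_H = (149 − 207/2)/3 = 91/6, q_T = (145 − 207/2)/3 = 83/6.
Price P = 189 - 3·(69/2) = 171/2.
Talus's profit: (171/2 - 44)·(83/6) - 117 = 457.0833.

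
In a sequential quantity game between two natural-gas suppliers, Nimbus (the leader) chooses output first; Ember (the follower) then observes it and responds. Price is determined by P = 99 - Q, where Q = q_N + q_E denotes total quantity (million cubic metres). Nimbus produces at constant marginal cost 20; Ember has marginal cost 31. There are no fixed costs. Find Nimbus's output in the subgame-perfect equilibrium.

45

Solve by backward induction. Given q_N, the follower Ember maximises π_E = (99 - q_N - q_E)q_E - 31q_E.
∂π_E/∂q_E = 68 - q_N - 2q_E = 0 gives the reaction function q_E = (68 - q_N)/2.
The leader anticipates this reaction. Substituting into P = 99 - Q gives P = 65 - (1/2)q_N, so π_N = (65 - (1/2)q_N)q_N - 20q_N.
Maximising: ∂π_N/∂q_N = 45 - q_N = 0, giving q_N = 45.
Then q_E = (68 - 45)/2 = 23/2.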